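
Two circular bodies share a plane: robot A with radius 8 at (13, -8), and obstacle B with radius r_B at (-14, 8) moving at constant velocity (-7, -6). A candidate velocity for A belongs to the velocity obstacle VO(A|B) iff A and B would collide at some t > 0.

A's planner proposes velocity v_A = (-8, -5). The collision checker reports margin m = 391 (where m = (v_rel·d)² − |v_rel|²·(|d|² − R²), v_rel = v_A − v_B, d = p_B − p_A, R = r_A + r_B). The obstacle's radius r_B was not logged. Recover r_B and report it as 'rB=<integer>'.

m = 391
d = (-27, 16);  v_rel = (-1, 1),  |v_rel|² = 2
v_rel×d = (-1)·(16) − (1)·(-27) = 11
since m = R²·2 − 11²:  R² = (121 + 391) / 2 = 256
R = √256 = 16  ⇒  r_B = 16 − 8 = 8

rB=8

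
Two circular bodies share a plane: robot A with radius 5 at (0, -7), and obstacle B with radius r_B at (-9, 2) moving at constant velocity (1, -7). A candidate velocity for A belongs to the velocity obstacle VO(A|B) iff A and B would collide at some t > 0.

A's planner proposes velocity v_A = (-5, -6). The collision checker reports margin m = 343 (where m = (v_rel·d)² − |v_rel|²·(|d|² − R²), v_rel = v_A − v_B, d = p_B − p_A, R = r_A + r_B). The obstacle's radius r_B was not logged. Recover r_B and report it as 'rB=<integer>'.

m = 343
d = (-9, 9);  v_rel = (-6, 1),  |v_rel|² = 37
v_rel×d = (-6)·(9) − (1)·(-9) = -45
since m = R²·37 − (-45)²:  R² = (2025 + 343) / 37 = 64
R = √64 = 8  ⇒  r_B = 8 − 5 = 3

rB=3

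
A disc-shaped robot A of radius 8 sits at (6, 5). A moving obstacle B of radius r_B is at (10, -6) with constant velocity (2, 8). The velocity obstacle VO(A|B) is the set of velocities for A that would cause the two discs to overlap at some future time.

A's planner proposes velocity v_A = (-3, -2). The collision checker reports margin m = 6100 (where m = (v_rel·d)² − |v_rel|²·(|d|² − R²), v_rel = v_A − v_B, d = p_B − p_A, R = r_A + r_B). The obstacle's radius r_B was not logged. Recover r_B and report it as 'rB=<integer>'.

m = 6100
d = (4, -11);  v_rel = (-5, -10),  |v_rel|² = 125
v_rel×d = (-5)·(-11) − (-10)·(4) = 95
since m = R²·125 − 95²:  R² = (9025 + 6100) / 125 = 121
R = √121 = 11  ⇒  r_B = 11 − 8 = 3

rB=3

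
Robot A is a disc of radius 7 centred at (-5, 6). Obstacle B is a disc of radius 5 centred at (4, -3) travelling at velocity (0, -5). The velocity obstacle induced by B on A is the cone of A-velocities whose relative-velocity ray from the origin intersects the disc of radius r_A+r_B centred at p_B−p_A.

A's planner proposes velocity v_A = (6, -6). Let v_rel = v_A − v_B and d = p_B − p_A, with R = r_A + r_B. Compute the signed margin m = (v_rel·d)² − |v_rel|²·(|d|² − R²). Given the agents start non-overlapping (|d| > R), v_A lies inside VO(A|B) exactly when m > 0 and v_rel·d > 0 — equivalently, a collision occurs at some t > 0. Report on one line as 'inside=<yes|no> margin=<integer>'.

d = (9, -9),  |d|² = 162;  R = 7+5 = 12,  c = 162−12² = 18
v_rel = (6, -1),  |v_rel|² = 37;  v_rel·d = (6)·(9) + (-1)·(-9) = 63
37·t² − 126·t + 18 = 0  ⇒  m = 63² − 37·18 = 3303
m = 3303 > 0,  v_rel·d = 63 > 0  ⇒  inside

inside=yes margin=3303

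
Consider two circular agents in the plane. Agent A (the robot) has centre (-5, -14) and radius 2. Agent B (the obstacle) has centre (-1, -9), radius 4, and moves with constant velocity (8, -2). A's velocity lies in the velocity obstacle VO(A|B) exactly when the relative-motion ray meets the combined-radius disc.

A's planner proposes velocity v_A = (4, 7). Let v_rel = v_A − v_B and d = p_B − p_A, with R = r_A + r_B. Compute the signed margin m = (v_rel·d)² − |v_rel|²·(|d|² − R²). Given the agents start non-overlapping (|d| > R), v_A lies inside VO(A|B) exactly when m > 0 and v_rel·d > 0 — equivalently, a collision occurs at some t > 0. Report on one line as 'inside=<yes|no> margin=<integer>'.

d = (4, 5),  |d|² = 41;  R = 2+4 = 6,  c = 41−6² = 5
v_rel = (-4, 9),  |v_rel|² = 97;  v_rel·d = (-4)·(4) + (9)·(5) = 29
97·t² − 58·t + 5 = 0  ⇒  m = 29² − 97·5 = 356
m = 356 > 0,  v_rel·d = 29 > 0  ⇒  inside

inside=yes margin=356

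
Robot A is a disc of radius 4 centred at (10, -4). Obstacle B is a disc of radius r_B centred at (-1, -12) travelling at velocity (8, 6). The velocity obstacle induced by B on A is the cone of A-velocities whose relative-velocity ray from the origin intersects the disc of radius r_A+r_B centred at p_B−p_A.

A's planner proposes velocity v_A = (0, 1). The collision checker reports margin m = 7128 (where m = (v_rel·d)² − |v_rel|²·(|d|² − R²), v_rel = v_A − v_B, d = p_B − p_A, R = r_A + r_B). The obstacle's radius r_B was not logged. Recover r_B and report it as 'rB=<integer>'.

m = 7128
d = (-11, -8);  v_rel = (-8, -5),  |v_rel|² = 89
v_rel×d = (-8)·(-8) − (-5)·(-11) = 9
since m = R²·89 − 9²:  R² = (81 + 7128) / 89 = 81
R = √81 = 9  ⇒  r_B = 9 − 4 = 5

rB=5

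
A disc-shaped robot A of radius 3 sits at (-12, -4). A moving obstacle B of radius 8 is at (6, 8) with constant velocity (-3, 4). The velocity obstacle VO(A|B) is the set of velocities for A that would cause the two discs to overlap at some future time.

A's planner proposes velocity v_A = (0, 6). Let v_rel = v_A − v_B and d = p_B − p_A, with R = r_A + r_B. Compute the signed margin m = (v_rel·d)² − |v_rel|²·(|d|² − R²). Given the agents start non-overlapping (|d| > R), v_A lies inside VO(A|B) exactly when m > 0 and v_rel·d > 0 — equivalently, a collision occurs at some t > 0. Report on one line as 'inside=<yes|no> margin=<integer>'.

d = (18, 12),  |d|² = 468;  R = 3+8 = 11,  c = 468−11² = 347
v_rel = (3, 2),  |v_rel|² = 13;  v_rel·d = (3)·(18) + (2)·(12) = 78
13·t² − 156·t + 347 = 0  ⇒  m = 78² − 13·347 = 1573
m = 1573 > 0,  v_rel·d = 78 > 0  ⇒  inside

inside=yes margin=1573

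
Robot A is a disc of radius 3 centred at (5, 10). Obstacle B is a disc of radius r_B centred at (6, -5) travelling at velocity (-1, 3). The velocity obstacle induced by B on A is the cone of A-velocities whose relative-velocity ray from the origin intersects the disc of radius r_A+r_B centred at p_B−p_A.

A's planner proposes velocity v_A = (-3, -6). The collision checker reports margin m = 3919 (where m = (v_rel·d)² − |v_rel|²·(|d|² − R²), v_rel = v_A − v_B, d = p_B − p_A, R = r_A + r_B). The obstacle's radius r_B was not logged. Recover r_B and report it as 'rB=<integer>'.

m = 3919
d = (1, -15);  v_rel = (-2, -9),  |v_rel|² = 85
v_rel×d = (-2)·(-15) − (-9)·(1) = 39
since m = R²·85 − 39²:  R² = (1521 + 3919) / 85 = 64
R = √64 = 8  ⇒  r_B = 8 − 3 = 5

rB=5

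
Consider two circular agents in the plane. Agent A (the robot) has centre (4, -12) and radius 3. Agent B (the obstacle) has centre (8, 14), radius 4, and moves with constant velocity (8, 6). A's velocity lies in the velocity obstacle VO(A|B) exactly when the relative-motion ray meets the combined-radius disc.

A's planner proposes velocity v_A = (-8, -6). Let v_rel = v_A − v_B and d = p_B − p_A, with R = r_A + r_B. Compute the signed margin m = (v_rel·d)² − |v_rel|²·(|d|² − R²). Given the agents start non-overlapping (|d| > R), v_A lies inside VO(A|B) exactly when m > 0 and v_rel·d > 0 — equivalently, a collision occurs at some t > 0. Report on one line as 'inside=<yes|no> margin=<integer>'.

d = (4, 26),  |d|² = 692;  R = 3+4 = 7,  c = 692−7² = 643
v_rel = (-16, -12),  |v_rel|² = 400;  v_rel·d = (-16)·(4) + (-12)·(26) = -376
400·t² + 752·t + 643 = 0  ⇒  m = (-376)² − 400·643 = -115824
m = -115824 < 0,  v_rel·d = -376 < 0  ⇒  outside

inside=no margin=-115824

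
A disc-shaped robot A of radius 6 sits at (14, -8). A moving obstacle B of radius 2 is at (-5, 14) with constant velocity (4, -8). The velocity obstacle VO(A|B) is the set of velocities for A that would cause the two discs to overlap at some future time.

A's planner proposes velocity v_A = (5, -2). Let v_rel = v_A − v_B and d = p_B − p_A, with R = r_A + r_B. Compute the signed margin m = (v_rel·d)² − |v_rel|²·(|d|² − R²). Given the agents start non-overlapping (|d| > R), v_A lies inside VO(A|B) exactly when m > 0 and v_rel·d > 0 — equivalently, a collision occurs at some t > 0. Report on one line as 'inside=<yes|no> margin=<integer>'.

d = (-19, 22),  |d|² = 845;  R = 6+2 = 8,  c = 845−8² = 781
v_rel = (1, 6),  |v_rel|² = 37;  v_rel·d = (1)·(-19) + (6)·(22) = 113
37·t² − 226·t + 781 = 0  ⇒  m = 113² − 37·781 = -16128
m = -16128 < 0,  v_rel·d = 113 > 0  ⇒  outside

inside=no margin=-16128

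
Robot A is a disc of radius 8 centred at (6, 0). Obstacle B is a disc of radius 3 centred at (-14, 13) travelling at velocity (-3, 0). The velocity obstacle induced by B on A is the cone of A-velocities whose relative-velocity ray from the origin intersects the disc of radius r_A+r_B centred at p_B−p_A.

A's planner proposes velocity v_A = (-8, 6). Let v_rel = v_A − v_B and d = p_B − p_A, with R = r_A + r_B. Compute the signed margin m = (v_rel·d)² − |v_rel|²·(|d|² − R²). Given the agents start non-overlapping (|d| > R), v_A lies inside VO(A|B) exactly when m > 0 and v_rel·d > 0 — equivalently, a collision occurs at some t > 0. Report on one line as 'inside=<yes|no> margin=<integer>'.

d = (-20, 13),  |d|² = 569;  R = 8+3 = 11,  c = 569−11² = 448
v_rel = (-5, 6),  |v_rel|² = 61;  v_rel·d = (-5)·(-20) + (6)·(13) = 178
61·t² − 356·t + 448 = 0  ⇒  m = 178² − 61·448 = 4356
m = 4356 > 0,  v_rel·d = 178 > 0  ⇒  inside

inside=yes margin=4356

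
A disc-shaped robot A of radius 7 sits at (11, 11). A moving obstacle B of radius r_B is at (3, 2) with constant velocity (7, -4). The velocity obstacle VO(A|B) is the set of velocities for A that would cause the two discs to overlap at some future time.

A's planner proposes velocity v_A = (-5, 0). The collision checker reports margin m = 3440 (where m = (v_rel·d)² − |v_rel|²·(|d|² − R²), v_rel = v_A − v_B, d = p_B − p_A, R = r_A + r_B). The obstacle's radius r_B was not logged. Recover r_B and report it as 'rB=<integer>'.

m = 3440
d = (-8, -9);  v_rel = (-12, 4),  |v_rel|² = 160
v_rel×d = (-12)·(-9) − (4)·(-8) = 140
since m = R²·160 − 140²:  R² = (19600 + 3440) / 160 = 144
R = √144 = 12  ⇒  r_B = 12 − 7 = 5

rB=5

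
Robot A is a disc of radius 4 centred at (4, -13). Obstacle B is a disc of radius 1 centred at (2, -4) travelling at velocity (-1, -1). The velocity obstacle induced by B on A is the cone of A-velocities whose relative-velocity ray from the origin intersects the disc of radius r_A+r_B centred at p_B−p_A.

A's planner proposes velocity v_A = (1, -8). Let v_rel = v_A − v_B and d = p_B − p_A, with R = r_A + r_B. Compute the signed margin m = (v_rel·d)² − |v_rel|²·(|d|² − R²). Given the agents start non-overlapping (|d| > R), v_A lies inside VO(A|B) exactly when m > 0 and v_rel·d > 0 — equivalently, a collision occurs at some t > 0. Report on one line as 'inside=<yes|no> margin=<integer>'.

d = (-2, 9),  |d|² = 85;  R = 4+1 = 5,  c = 85−5² = 60
v_rel = (2, -7),  |v_rel|² = 53;  v_rel·d = (2)·(-2) + (-7)·(9) = -67
53·t² + 134·t + 60 = 0  ⇒  m = (-67)² − 53·60 = 1309
m = 1309 > 0,  v_rel·d = -67 < 0  ⇒  outside

inside=no margin=1309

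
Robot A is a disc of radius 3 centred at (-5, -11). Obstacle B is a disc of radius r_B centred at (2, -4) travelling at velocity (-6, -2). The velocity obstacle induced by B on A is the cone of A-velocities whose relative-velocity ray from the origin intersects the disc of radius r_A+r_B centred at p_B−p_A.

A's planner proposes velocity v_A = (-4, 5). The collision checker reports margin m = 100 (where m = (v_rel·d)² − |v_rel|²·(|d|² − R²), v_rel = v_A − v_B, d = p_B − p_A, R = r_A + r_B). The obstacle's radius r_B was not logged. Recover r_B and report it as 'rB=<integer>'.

m = 100
d = (7, 7);  v_rel = (2, 7),  |v_rel|² = 53
v_rel×d = (2)·(7) − (7)·(7) = -35
since m = R²·53 − (-35)²:  R² = (1225 + 100) / 53 = 25
R = √25 = 5  ⇒  r_B = 5 − 3 = 2

rB=2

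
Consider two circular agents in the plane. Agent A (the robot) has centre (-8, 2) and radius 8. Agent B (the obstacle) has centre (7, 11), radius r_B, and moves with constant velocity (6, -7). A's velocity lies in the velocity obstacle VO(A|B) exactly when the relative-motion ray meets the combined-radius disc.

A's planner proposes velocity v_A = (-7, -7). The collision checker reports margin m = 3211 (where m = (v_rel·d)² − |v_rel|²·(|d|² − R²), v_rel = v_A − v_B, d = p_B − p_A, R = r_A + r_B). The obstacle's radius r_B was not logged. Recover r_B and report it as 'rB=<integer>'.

m = 3211
d = (15, 9);  v_rel = (-13, 0),  |v_rel|² = 169
v_rel×d = (-13)·(9) − (0)·(15) = -117
since m = R²·169 − (-117)²:  R² = (13689 + 3211) / 169 = 100
R = √100 = 10  ⇒  r_B = 10 − 8 = 2

rB=2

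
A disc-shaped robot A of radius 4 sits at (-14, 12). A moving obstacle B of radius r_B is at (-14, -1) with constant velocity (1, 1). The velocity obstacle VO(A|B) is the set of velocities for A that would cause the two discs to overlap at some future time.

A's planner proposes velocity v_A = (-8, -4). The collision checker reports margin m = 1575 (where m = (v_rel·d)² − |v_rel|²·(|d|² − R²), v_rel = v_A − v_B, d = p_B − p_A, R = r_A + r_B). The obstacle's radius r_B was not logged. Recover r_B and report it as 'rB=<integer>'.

m = 1575
d = (0, -13);  v_rel = (-9, -5),  |v_rel|² = 106
v_rel×d = (-9)·(-13) − (-5)·(0) = 117
since m = R²·106 − 117²:  R² = (13689 + 1575) / 106 = 144
R = √144 = 12  ⇒  r_B = 12 − 4 = 8

rB=8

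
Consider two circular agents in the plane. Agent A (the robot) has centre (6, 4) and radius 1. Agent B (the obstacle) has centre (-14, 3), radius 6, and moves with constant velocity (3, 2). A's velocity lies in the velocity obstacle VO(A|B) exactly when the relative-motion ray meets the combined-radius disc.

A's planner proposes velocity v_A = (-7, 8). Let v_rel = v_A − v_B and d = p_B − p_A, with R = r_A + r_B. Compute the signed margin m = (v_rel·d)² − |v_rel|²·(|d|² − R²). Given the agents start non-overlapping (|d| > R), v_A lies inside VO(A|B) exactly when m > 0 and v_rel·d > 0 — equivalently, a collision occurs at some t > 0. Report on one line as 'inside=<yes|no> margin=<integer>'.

d = (-20, -1),  |d|² = 401;  R = 1+6 = 7,  c = 401−7² = 352
v_rel = (-10, 6),  |v_rel|² = 136;  v_rel·d = (-10)·(-20) + (6)·(-1) = 194
136·t² − 388·t + 352 = 0  ⇒  m = 194² − 136·352 = -10236
m = -10236 < 0,  v_rel·d = 194 > 0  ⇒  outside

inside=no margin=-10236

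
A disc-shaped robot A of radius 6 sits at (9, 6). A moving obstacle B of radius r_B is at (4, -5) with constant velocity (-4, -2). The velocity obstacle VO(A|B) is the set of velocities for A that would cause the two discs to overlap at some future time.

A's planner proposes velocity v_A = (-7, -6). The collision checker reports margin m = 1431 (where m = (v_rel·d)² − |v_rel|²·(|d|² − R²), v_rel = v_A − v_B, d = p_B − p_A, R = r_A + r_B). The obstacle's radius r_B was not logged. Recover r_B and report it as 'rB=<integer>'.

m = 1431
d = (-5, -11);  v_rel = (-3, -4),  |v_rel|² = 25
v_rel×d = (-3)·(-11) − (-4)·(-5) = 13
since m = R²·25 − 13²:  R² = (169 + 1431) / 25 = 64
R = √64 = 8  ⇒  r_B = 8 − 6 = 2

rB=2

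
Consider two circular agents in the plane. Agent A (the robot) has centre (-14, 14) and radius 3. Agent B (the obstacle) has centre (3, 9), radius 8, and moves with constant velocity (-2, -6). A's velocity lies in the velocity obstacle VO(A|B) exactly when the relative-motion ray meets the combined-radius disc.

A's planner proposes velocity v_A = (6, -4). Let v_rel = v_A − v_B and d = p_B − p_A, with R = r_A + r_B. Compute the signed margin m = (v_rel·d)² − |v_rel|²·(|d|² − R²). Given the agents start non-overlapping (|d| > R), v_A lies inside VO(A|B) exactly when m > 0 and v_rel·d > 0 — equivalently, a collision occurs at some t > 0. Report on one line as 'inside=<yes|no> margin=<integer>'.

d = (17, -5),  |d|² = 314;  R = 3+8 = 11,  c = 314−11² = 193
v_rel = (8, 2),  |v_rel|² = 68;  v_rel·d = (8)·(17) + (2)·(-5) = 126
68·t² − 252·t + 193 = 0  ⇒  m = 126² − 68·193 = 2752
m = 2752 > 0,  v_rel·d = 126 > 0  ⇒  inside

inside=yes margin=2752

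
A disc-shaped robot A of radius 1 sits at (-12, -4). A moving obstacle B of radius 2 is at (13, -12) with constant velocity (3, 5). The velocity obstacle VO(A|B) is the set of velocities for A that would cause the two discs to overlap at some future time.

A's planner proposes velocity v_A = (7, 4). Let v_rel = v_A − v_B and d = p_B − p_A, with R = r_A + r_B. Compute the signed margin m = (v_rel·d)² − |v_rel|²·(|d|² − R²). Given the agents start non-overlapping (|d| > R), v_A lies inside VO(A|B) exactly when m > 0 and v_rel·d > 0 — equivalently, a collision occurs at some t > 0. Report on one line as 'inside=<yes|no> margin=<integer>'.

d = (25, -8),  |d|² = 689;  R = 1+2 = 3,  c = 689−3² = 680
v_rel = (4, -1),  |v_rel|² = 17;  v_rel·d = (4)·(25) + (-1)·(-8) = 108
17·t² − 216·t + 680 = 0  ⇒  m = 108² − 17·680 = 104
m = 104 > 0,  v_rel·d = 108 > 0  ⇒  inside

inside=yes margin=104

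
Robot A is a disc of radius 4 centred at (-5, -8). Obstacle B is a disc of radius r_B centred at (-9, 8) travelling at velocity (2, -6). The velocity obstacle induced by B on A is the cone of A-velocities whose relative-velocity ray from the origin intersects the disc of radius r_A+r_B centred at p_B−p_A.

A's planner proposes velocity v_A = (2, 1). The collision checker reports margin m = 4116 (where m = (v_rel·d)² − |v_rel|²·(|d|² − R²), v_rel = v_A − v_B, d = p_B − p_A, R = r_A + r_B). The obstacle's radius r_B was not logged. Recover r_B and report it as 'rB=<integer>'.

m = 4116
d = (-4, 16);  v_rel = (0, 7),  |v_rel|² = 49
v_rel×d = (0)·(16) − (7)·(-4) = 28
since m = R²·49 − 28²:  R² = (784 + 4116) / 49 = 100
R = √100 = 10  ⇒  r_B = 10 − 4 = 6

rB=6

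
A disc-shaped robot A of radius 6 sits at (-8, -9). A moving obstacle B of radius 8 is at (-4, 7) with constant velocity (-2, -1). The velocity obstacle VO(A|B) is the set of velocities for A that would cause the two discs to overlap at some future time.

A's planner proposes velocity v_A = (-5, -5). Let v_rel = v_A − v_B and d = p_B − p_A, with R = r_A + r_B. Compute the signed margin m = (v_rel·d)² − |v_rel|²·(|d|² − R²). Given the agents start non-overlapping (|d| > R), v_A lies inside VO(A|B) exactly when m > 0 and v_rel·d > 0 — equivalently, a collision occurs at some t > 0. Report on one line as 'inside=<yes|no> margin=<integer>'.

d = (4, 16),  |d|² = 272;  R = 6+8 = 14,  c = 272−14² = 76
v_rel = (-3, -4),  |v_rel|² = 25;  v_rel·d = (-3)·(4) + (-4)·(16) = -76
25·t² + 152·t + 76 = 0  ⇒  m = (-76)² − 25·76 = 3876
m = 3876 > 0,  v_rel·d = -76 < 0  ⇒  outside

inside=no margin=3876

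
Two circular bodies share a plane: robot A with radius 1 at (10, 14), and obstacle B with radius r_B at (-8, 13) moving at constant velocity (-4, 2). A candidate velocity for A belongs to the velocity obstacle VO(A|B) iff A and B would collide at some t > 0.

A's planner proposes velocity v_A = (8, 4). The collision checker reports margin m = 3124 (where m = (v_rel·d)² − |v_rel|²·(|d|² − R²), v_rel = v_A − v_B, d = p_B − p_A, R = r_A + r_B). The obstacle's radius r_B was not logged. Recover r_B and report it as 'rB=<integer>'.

m = 3124
d = (-18, -1);  v_rel = (12, 2),  |v_rel|² = 148
v_rel×d = (12)·(-1) − (2)·(-18) = 24
since m = R²·148 − 24²:  R² = (576 + 3124) / 148 = 25
R = √25 = 5  ⇒  r_B = 5 − 1 = 4

rB=4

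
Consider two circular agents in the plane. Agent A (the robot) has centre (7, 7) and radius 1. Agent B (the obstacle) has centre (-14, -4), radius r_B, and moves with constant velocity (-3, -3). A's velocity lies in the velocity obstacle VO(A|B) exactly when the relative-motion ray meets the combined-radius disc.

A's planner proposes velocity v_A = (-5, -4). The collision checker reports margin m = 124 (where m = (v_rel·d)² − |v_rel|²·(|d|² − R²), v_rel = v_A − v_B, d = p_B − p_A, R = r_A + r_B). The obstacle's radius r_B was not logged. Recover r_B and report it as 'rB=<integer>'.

m = 124
d = (-21, -11);  v_rel = (-2, -1),  |v_rel|² = 5
v_rel×d = (-2)·(-11) − (-1)·(-21) = 1
since m = R²·5 − 1²:  R² = (1 + 124) / 5 = 25
R = √25 = 5  ⇒  r_B = 5 − 1 = 4

rB=4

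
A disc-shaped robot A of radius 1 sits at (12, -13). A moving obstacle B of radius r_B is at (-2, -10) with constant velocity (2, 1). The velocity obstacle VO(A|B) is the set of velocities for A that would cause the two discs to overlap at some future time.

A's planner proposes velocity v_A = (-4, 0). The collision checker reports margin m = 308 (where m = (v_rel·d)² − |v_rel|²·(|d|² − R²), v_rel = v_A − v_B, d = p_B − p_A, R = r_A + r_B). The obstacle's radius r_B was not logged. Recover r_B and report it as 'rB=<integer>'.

m = 308
d = (-14, 3);  v_rel = (-6, -1),  |v_rel|² = 37
v_rel×d = (-6)·(3) − (-1)·(-14) = -32
since m = R²·37 − (-32)²:  R² = (1024 + 308) / 37 = 36
R = √36 = 6  ⇒  r_B = 6 − 1 = 5

rB=5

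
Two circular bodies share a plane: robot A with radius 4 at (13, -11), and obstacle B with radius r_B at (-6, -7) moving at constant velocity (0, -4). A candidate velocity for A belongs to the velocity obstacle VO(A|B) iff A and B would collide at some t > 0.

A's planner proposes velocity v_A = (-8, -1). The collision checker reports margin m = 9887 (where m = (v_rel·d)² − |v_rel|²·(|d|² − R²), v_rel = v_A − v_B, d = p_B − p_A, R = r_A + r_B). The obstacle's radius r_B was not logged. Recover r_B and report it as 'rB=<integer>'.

m = 9887
d = (-19, 4);  v_rel = (-8, 3),  |v_rel|² = 73
v_rel×d = (-8)·(4) − (3)·(-19) = 25
since m = R²·73 − 25²:  R² = (625 + 9887) / 73 = 144
R = √144 = 12  ⇒  r_B = 12 − 4 = 8

rB=8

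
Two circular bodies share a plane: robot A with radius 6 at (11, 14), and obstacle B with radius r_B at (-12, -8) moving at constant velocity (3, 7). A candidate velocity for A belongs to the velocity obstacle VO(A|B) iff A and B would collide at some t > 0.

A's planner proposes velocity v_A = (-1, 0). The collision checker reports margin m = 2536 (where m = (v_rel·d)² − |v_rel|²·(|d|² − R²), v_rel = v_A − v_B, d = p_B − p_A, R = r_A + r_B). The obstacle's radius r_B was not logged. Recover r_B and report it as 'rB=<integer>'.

m = 2536
d = (-23, -22);  v_rel = (-4, -7),  |v_rel|² = 65
v_rel×d = (-4)·(-22) − (-7)·(-23) = -73
since m = R²·65 − (-73)²:  R² = (5329 + 2536) / 65 = 121
R = √121 = 11  ⇒  r_B = 11 − 6 = 5

rB=5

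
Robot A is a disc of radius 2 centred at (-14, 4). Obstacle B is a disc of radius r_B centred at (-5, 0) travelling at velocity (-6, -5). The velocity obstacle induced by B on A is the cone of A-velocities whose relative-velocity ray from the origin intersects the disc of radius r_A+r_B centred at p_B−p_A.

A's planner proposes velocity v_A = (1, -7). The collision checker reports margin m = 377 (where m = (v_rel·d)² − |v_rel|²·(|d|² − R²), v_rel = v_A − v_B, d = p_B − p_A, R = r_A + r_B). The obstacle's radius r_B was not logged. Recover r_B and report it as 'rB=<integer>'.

m = 377
d = (9, -4);  v_rel = (7, -2),  |v_rel|² = 53
v_rel×d = (7)·(-4) − (-2)·(9) = -10
since m = R²·53 − (-10)²:  R² = (100 + 377) / 53 = 9
R = √9 = 3  ⇒  r_B = 3 − 2 = 1

rB=1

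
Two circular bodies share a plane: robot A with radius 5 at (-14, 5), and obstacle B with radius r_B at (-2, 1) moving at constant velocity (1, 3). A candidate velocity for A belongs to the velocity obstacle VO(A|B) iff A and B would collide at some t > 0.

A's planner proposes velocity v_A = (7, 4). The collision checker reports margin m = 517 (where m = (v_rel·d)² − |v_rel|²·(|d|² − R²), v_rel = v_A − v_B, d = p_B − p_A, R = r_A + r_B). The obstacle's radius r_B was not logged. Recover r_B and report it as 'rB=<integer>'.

m = 517
d = (12, -4);  v_rel = (6, 1),  |v_rel|² = 37
v_rel×d = (6)·(-4) − (1)·(12) = -36
since m = R²·37 − (-36)²:  R² = (1296 + 517) / 37 = 49
R = √49 = 7  ⇒  r_B = 7 − 5 = 2

rB=2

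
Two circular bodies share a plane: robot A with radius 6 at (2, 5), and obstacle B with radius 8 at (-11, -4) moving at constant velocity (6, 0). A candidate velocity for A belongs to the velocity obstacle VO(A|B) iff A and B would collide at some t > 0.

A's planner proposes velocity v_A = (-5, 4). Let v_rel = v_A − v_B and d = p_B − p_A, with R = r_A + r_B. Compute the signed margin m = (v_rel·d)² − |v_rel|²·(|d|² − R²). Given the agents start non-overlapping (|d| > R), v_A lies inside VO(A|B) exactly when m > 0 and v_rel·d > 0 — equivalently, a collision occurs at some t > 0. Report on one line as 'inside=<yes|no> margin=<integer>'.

d = (-13, -9),  |d|² = 250;  R = 6+8 = 14,  c = 250−14² = 54
v_rel = (-11, 4),  |v_rel|² = 137;  v_rel·d = (-11)·(-13) + (4)·(-9) = 107
137·t² − 214·t + 54 = 0  ⇒  m = 107² − 137·54 = 4051
m = 4051 > 0,  v_rel·d = 107 > 0  ⇒  inside

inside=yes margin=4051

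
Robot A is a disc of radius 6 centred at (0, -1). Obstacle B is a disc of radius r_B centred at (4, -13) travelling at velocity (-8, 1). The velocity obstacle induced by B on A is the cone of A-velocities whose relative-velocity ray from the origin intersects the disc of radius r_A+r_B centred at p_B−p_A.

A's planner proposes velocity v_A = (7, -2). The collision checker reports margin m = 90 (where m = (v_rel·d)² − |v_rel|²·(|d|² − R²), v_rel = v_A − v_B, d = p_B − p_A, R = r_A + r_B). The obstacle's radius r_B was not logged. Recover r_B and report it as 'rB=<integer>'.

m = 90
d = (4, -12);  v_rel = (15, -3),  |v_rel|² = 234
v_rel×d = (15)·(-12) − (-3)·(4) = -168
since m = R²·234 − (-168)²:  R² = (28224 + 90) / 234 = 121
R = √121 = 11  ⇒  r_B = 11 − 6 = 5

rB=5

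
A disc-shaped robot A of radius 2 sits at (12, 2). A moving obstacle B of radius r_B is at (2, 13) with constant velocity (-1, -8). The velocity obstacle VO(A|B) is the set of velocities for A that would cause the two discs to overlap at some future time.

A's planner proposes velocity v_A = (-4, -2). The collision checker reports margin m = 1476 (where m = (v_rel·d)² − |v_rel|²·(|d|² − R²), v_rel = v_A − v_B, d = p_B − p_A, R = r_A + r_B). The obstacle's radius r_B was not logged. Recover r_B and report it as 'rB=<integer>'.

m = 1476
d = (-10, 11);  v_rel = (-3, 6),  |v_rel|² = 45
v_rel×d = (-3)·(11) − (6)·(-10) = 27
since m = R²·45 − 27²:  R² = (729 + 1476) / 45 = 49
R = √49 = 7  ⇒  r_B = 7 − 2 = 5

rB=5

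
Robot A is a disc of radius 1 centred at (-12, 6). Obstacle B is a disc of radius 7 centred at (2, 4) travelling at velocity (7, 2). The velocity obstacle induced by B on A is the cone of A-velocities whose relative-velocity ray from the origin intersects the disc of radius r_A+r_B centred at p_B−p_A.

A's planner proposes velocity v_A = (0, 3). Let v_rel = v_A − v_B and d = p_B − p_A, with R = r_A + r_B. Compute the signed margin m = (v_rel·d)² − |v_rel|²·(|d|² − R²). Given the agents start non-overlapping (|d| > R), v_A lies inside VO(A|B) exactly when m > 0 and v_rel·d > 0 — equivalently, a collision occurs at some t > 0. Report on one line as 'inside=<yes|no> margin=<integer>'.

d = (14, -2),  |d|² = 200;  R = 1+7 = 8,  c = 200−8² = 136
v_rel = (-7, 1),  |v_rel|² = 50;  v_rel·d = (-7)·(14) + (1)·(-2) = -100
50·t² + 200·t + 136 = 0  ⇒  m = (-100)² − 50·136 = 3200
m = 3200 > 0,  v_rel·d = -100 < 0  ⇒  outside

inside=no margin=3200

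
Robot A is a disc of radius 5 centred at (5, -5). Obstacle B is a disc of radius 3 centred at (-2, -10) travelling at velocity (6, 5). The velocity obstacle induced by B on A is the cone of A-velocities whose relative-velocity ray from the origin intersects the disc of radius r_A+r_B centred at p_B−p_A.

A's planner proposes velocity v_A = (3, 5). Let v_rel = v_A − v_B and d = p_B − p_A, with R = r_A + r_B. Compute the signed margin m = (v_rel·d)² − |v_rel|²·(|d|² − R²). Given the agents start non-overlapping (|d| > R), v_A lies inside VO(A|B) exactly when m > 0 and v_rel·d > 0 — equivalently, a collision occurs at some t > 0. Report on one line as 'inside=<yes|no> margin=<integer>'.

d = (-7, -5),  |d|² = 74;  R = 5+3 = 8,  c = 74−8² = 10
v_rel = (-3, 0),  |v_rel|² = 9;  v_rel·d = (-3)·(-7) + (0)·(-5) = 21
9·t² − 42·t + 10 = 0  ⇒  m = 21² − 9·10 = 351
m = 351 > 0,  v_rel·d = 21 > 0  ⇒  inside

inside=yes margin=351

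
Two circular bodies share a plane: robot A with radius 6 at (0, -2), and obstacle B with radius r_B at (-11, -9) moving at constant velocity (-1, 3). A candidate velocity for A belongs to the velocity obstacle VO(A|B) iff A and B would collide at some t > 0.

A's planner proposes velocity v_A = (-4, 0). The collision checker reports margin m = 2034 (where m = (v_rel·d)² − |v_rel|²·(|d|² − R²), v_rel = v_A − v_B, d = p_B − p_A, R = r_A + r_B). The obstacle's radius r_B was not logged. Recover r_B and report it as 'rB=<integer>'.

m = 2034
d = (-11, -7);  v_rel = (-3, -3),  |v_rel|² = 18
v_rel×d = (-3)·(-7) − (-3)·(-11) = -12
since m = R²·18 − (-12)²:  R² = (144 + 2034) / 18 = 121
R = √121 = 11  ⇒  r_B = 11 − 6 = 5

rB=5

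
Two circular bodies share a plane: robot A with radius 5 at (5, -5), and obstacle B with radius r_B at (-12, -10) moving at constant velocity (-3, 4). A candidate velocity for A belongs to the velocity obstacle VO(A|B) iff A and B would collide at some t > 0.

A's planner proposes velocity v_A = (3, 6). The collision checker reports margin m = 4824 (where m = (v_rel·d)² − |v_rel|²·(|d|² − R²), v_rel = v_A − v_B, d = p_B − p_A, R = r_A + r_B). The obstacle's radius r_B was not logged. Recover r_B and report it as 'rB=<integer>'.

m = 4824
d = (-17, -5);  v_rel = (6, 2),  |v_rel|² = 40
v_rel×d = (6)·(-5) − (2)·(-17) = 4
since m = R²·40 − 4²:  R² = (16 + 4824) / 40 = 121
R = √121 = 11  ⇒  r_B = 11 − 5 = 6

rB=6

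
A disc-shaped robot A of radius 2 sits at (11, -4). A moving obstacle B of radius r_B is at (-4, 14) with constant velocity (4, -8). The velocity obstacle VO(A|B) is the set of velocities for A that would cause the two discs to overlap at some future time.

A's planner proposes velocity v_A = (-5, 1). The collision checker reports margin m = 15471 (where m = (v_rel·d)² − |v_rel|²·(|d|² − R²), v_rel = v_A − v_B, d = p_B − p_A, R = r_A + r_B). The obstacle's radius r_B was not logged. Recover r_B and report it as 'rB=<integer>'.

m = 15471
d = (-15, 18);  v_rel = (-9, 9),  |v_rel|² = 162
v_rel×d = (-9)·(18) − (9)·(-15) = -27
since m = R²·162 − (-27)²:  R² = (729 + 15471) / 162 = 100
R = √100 = 10  ⇒  r_B = 10 − 2 = 8

rB=8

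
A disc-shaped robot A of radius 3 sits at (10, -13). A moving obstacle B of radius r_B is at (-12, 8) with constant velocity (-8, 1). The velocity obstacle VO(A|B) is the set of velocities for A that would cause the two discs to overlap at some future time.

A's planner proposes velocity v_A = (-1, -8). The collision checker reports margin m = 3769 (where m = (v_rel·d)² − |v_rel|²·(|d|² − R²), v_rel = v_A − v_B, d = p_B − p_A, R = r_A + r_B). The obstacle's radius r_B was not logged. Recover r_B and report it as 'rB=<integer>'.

m = 3769
d = (-22, 21);  v_rel = (7, -9),  |v_rel|² = 130
v_rel×d = (7)·(21) − (-9)·(-22) = -51
since m = R²·130 − (-51)²:  R² = (2601 + 3769) / 130 = 49
R = √49 = 7  ⇒  r_B = 7 − 3 = 4

rB=4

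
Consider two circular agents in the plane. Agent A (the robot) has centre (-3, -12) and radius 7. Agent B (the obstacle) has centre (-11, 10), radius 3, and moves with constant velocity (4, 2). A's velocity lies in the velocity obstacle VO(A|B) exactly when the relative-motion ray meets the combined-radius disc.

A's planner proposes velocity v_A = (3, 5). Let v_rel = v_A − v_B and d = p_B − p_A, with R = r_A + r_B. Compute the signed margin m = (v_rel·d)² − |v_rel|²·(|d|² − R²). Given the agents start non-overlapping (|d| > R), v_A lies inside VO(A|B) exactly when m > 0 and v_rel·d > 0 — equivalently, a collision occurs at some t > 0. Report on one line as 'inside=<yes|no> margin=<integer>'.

d = (-8, 22),  |d|² = 548;  R = 7+3 = 10,  c = 548−10² = 448
v_rel = (-1, 3),  |v_rel|² = 10;  v_rel·d = (-1)·(-8) + (3)·(22) = 74
10·t² − 148·t + 448 = 0  ⇒  m = 74² − 10·448 = 996
m = 996 > 0,  v_rel·d = 74 > 0  ⇒  inside

inside=yes margin=996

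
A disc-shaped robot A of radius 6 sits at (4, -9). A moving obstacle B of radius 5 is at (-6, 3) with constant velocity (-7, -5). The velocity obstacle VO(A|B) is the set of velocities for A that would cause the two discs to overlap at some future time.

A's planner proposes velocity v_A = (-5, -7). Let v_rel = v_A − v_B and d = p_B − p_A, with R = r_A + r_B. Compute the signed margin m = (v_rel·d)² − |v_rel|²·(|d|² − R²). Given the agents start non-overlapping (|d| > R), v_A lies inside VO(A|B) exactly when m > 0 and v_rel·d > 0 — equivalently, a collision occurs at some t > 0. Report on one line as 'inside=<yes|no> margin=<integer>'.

d = (-10, 12),  |d|² = 244;  R = 6+5 = 11,  c = 244−11² = 123
v_rel = (2, -2),  |v_rel|² = 8;  v_rel·d = (2)·(-10) + (-2)·(12) = -44
8·t² + 88·t + 123 = 0  ⇒  m = (-44)² − 8·123 = 952
m = 952 > 0,  v_rel·d = -44 < 0  ⇒  outside

inside=no margin=952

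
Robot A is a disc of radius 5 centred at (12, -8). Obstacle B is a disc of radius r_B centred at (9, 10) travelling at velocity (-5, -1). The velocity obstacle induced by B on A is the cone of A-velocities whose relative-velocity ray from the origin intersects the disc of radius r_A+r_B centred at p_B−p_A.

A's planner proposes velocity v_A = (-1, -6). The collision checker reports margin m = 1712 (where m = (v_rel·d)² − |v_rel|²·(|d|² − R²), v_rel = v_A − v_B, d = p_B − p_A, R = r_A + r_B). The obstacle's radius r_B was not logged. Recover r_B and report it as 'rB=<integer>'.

m = 1712
d = (-3, 18);  v_rel = (4, -5),  |v_rel|² = 41
v_rel×d = (4)·(18) − (-5)·(-3) = 57
since m = R²·41 − 57²:  R² = (3249 + 1712) / 41 = 121
R = √121 = 11  ⇒  r_B = 11 − 5 = 6

rB=6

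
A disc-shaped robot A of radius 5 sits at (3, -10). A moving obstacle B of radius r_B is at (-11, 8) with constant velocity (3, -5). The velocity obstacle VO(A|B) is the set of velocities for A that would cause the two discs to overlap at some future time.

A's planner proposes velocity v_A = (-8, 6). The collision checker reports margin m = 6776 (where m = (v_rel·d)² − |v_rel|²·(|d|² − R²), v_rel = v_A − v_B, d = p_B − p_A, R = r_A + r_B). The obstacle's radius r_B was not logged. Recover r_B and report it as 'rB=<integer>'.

m = 6776
d = (-14, 18);  v_rel = (-11, 11),  |v_rel|² = 242
v_rel×d = (-11)·(18) − (11)·(-14) = -44
since m = R²·242 − (-44)²:  R² = (1936 + 6776) / 242 = 36
R = √36 = 6  ⇒  r_B = 6 − 5 = 1

rB=1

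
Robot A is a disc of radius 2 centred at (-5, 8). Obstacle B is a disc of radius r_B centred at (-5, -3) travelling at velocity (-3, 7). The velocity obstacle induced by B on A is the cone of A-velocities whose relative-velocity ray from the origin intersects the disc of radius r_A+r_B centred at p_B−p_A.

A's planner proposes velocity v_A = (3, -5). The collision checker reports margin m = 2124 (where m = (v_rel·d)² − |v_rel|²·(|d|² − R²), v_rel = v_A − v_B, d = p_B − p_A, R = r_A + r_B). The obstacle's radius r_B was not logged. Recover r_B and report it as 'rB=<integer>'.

m = 2124
d = (0, -11);  v_rel = (6, -12),  |v_rel|² = 180
v_rel×d = (6)·(-11) − (-12)·(0) = -66
since m = R²·180 − (-66)²:  R² = (4356 + 2124) / 180 = 36
R = √36 = 6  ⇒  r_B = 6 − 2 = 4

rB=4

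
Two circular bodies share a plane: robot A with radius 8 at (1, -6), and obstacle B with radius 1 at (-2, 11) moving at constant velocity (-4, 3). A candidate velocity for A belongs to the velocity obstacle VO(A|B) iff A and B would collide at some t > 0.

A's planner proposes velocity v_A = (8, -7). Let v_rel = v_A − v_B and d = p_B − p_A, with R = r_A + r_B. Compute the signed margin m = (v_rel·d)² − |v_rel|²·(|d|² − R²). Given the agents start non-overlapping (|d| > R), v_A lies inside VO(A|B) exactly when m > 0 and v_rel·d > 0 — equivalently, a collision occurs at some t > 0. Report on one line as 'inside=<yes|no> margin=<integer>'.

d = (-3, 17),  |d|² = 298;  R = 8+1 = 9,  c = 298−9² = 217
v_rel = (12, -10),  |v_rel|² = 244;  v_rel·d = (12)·(-3) + (-10)·(17) = -206
244·t² + 412·t + 217 = 0  ⇒  m = (-206)² − 244·217 = -10512
m = -10512 < 0,  v_rel·d = -206 < 0  ⇒  outside

inside=no margin=-10512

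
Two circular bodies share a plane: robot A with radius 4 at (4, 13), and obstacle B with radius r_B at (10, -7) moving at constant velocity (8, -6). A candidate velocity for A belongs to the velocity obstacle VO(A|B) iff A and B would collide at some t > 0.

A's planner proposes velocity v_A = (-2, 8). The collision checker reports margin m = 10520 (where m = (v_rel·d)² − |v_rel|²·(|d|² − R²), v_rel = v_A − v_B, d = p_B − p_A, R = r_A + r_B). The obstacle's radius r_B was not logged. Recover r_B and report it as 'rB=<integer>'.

m = 10520
d = (6, -20);  v_rel = (-10, 14),  |v_rel|² = 296
v_rel×d = (-10)·(-20) − (14)·(6) = 116
since m = R²·296 − 116²:  R² = (13456 + 10520) / 296 = 81
R = √81 = 9  ⇒  r_B = 9 − 4 = 5

rB=5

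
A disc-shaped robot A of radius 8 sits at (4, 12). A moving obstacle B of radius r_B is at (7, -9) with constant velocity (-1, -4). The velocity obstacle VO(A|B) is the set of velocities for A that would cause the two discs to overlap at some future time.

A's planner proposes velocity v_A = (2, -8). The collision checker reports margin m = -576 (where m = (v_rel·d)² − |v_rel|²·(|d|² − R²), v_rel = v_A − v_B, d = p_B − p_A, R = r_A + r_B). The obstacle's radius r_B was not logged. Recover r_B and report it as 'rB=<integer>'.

m = -576
d = (3, -21);  v_rel = (3, -4),  |v_rel|² = 25
v_rel×d = (3)·(-21) − (-4)·(3) = -51
since m = R²·25 − (-51)²:  R² = (2601 + -576) / 25 = 81
R = √81 = 9  ⇒  r_B = 9 − 8 = 1

rB=1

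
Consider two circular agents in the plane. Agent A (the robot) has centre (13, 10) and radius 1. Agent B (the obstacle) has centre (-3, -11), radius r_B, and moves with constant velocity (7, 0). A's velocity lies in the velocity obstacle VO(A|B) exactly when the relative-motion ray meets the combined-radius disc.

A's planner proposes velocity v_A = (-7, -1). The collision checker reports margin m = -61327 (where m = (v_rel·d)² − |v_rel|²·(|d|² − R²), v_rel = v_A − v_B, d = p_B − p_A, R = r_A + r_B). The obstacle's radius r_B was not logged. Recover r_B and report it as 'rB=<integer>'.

m = -61327
d = (-16, -21);  v_rel = (-14, -1),  |v_rel|² = 197
v_rel×d = (-14)·(-21) − (-1)·(-16) = 278
since m = R²·197 − 278²:  R² = (77284 + -61327) / 197 = 81
R = √81 = 9  ⇒  r_B = 9 − 1 = 8

rB=8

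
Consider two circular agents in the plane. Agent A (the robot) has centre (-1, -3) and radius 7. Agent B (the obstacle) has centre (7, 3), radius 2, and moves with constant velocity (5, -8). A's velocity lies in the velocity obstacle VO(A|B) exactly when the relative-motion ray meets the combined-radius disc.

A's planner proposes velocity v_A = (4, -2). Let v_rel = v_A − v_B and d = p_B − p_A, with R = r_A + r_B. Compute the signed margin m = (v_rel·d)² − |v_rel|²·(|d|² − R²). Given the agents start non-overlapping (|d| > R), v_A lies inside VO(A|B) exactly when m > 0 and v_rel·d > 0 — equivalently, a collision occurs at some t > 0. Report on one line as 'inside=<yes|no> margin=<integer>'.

d = (8, 6),  |d|² = 100;  R = 7+2 = 9,  c = 100−9² = 19
v_rel = (-1, 6),  |v_rel|² = 37;  v_rel·d = (-1)·(8) + (6)·(6) = 28
37·t² − 56·t + 19 = 0  ⇒  m = 28² − 37·19 = 81
m = 81 > 0,  v_rel·d = 28 > 0  ⇒  inside

inside=yes margin=81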